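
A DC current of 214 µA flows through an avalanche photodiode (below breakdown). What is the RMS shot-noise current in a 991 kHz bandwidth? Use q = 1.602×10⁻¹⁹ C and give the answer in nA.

I_n = √(2qI·B)
2qI·B = 2 × 1.602×10⁻¹⁹ × 2.14×10⁻⁴ × 9.91×10⁵ = 6.79×10⁻¹⁷ A²
I_n = √(6.79×10⁻¹⁷) = 8.24×10⁻⁹ A = 8.24 nA

8.24 nA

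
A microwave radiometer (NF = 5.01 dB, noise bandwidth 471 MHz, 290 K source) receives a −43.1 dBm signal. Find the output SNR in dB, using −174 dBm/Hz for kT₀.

39.2 dB

Noise floor: N = −174 + 10 log₁₀(B) + NF
10 log₁₀(4.71×10⁸) = 86.73 dB
N = −174 + 86.73 + 5.01 = −82.26 dBm
SNR = P_sig − N = −43.1 − (−82.26) = 39.16 dB → 39.2 dB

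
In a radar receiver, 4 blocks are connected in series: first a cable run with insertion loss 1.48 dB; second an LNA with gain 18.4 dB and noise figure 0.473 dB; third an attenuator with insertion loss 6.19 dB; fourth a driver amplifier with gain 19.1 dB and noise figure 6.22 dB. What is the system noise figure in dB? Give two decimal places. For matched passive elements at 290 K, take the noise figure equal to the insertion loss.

2.79 dB

Convert to linear (a loss of L dB is a gain of −L dB): F_i = 10^(NF_i/10), G_i = 10^(G_i,dB/10)
  Stage 1: F_1 = 10^(1.48/10) = 1.406, G_1 = 10^(−1.48/10) = 0.7112
  Stage 2: F_2 = 10^(0.473/10) = 1.115, G_2 = 10^(18.4/10) = 69.18
  Stage 3: F_3 = 10^(6.19/10) = 4.159, G_3 = 10^(−6.19/10) = 0.2404
  Stage 4: F_4 = 10^(6.22/10) = 4.188, G_4 = 10^(19.1/10) = 81.28
Friis cascade:
  F = 1.406 + (1.115 − 1)/0.7112 + (4.159 − 1)/49.20 + (4.188 − 1)/11.83 = 1.902
NF = 10 log₁₀(1.902) = 2.79 dB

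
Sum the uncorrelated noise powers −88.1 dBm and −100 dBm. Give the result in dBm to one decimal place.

−87.8 dBm

Convert to linear, add, convert back:
P₁ = 1.55×10⁻¹² W, P₂ = 1.00×10⁻¹³ W
P_tot = 1.65×10⁻¹² W → 10 log₁₀(P_tot / 10⁻³) = −87.8 dBm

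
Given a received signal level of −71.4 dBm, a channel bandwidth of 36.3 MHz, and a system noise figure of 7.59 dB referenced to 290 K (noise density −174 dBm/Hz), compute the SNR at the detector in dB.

19.4 dB

Noise floor: N = −174 + 10 log₁₀(B) + NF
10 log₁₀(3.63×10⁷) = 75.6 dB
N = −174 + 75.6 + 7.59 = −90.81 dBm
SNR = P_sig − N = −71.4 − (−90.81) = 19.41 dB → 19.4 dB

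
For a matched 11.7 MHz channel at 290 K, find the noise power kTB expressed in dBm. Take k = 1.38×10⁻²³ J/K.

P_n = kTB = 1.38×10⁻²³ × 290 × 1.17×10⁷ = 4.68×10⁻¹⁴ W
In dBm: 10 log₁₀(4.68×10⁻¹⁴ / 10⁻³) = −103.3 dBm

−103.3 dBm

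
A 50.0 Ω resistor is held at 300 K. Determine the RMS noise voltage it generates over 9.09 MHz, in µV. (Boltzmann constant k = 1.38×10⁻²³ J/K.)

2.74 µV

V_n = √(4kTRB)
4kTRB = 4 × 1.38×10⁻²³ × 300 × 5.00×10¹ × 9.09×10⁶ = 7.53×10⁻¹² V²
V_n = √(7.53×10⁻¹²) = 2.74×10⁻⁶ V = 2.74 µV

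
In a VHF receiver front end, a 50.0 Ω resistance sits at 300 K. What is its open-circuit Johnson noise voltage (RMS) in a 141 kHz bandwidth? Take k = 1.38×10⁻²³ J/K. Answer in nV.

V_n = √(4kTRB)
4kTRB = 4 × 1.38×10⁻²³ × 300 × 5.00×10¹ × 1.41×10⁵ = 1.17×10⁻¹³ V²
V_n = √(1.17×10⁻¹³) = 3.42×10⁻⁷ V = 342 nV

342 nV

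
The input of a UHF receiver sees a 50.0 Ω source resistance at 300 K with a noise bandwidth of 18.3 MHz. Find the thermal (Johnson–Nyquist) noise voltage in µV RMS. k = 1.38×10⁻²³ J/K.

V_n = √(4kTRB)
4kTRB = 4 × 1.38×10⁻²³ × 300 × 5.00×10¹ × 1.83×10⁷ = 1.52×10⁻¹¹ V²
V_n = √(1.52×10⁻¹¹) = 3.89×10⁻⁶ V = 3.89 µV

3.89 µV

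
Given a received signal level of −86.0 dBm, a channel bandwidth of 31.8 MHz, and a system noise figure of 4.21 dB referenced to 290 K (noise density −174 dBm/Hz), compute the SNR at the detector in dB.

8.8 dB

Noise floor: N = −174 + 10 log₁₀(B) + NF
10 log₁₀(3.18×10⁷) = 75.02 dB
N = −174 + 75.02 + 4.21 = −94.77 dBm
SNR = P_sig − N = −86.0 − (−94.77) = 8.77 dB → 8.8 dB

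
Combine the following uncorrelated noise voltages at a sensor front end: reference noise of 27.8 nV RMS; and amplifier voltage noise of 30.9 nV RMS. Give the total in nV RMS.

Uncorrelated sources add in power (mean-square): V_tot = √(ΣV_i²)
V_tot = √[(2.78×10⁻⁸)² + (3.09×10⁻⁸)²] = 4.16×10⁻⁸ V = 41.6 nV

41.6 nV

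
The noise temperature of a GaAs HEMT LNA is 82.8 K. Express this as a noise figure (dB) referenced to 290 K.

F = 1 + T_e/T₀ = 1 + 82.8/290 = 1.28552
NF = 10 log₁₀(1.28552) = 1.09 dB

1.09 dB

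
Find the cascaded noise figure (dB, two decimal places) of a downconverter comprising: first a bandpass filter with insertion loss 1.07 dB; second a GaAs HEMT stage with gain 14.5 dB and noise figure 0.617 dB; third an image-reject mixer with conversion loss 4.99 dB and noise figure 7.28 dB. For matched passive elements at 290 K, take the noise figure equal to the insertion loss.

Convert to linear (a loss of L dB is a gain of −L dB): F_i = 10^(NF_i/10), G_i = 10^(G_i,dB/10)
  Stage 1: F_1 = 10^(1.07/10) = 1.279, G_1 = 10^(−1.07/10) = 0.7816
  Stage 2: F_2 = 10^(0.617/10) = 1.153, G_2 = 10^(14.5/10) = 28.18
  Stage 3: F_3 = 10^(7.28/10) = 5.346, G_3 = 10^(−4.99/10) = 0.3170
Friis cascade:
  F = 1.279 + (1.153 − 1)/0.7816 + (5.346 − 1)/22.03 = 1.672
NF = 10 log₁₀(1.672) = 2.23 dB

2.23 dB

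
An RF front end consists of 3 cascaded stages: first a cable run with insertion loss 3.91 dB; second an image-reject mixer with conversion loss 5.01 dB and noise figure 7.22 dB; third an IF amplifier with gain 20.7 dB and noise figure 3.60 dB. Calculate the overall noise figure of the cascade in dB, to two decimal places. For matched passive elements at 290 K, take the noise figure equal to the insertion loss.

Convert to linear (a loss of L dB is a gain of −L dB): F_i = 10^(NF_i/10), G_i = 10^(G_i,dB/10)
  Stage 1: F_1 = 10^(3.91/10) = 2.460, G_1 = 10^(−3.91/10) = 0.4064
  Stage 2: F_2 = 10^(7.22/10) = 5.272, G_2 = 10^(−5.01/10) = 0.3155
  Stage 3: F_3 = 10^(3.60/10) = 2.291, G_3 = 10^(20.7/10) = 117.5
Friis cascade:
  F = 2.460 + (5.272 − 1)/0.4064 + (2.291 − 1)/0.1282 = 23.04
NF = 10 log₁₀(23.04) = 13.62 dB

13.62 dB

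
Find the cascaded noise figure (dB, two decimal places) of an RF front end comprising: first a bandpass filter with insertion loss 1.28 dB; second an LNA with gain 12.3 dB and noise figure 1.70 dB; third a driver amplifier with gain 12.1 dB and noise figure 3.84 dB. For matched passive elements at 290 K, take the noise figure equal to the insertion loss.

Convert to linear (a loss of L dB is a gain of −L dB): F_i = 10^(NF_i/10), G_i = 10^(G_i,dB/10)
  Stage 1: F_1 = 10^(1.28/10) = 1.343, G_1 = 10^(−1.28/10) = 0.7447
  Stage 2: F_2 = 10^(1.70/10) = 1.479, G_2 = 10^(12.3/10) = 16.98
  Stage 3: F_3 = 10^(3.84/10) = 2.421, G_3 = 10^(12.1/10) = 16.22
Friis cascade:
  F = 1.343 + (1.479 − 1)/0.7447 + (2.421 − 1)/12.65 = 2.098
NF = 10 log₁₀(2.098) = 3.22 dB

3.22 dB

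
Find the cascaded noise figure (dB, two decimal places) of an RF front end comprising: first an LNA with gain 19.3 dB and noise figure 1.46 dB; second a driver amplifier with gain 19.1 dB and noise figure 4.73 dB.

Convert to linear (a loss of L dB is a gain of −L dB): F_i = 10^(NF_i/10), G_i = 10^(G_i,dB/10)
  Stage 1: F_1 = 10^(1.46/10) = 1.400, G_1 = 10^(19.3/10) = 85.11
  Stage 2: F_2 = 10^(4.73/10) = 2.972, G_2 = 10^(19.1/10) = 81.28
Friis cascade:
  F = 1.400 + (2.972 − 1)/85.11 = 1.423
NF = 10 log₁₀(1.423) = 1.53 dB

1.53 dB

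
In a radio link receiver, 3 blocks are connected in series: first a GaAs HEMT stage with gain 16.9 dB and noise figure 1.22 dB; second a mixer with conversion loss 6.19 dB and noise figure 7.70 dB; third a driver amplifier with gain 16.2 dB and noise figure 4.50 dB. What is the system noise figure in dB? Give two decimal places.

1.98 dB

Convert to linear (a loss of L dB is a gain of −L dB): F_i = 10^(NF_i/10), G_i = 10^(G_i,dB/10)
  Stage 1: F_1 = 10^(1.22/10) = 1.324, G_1 = 10^(16.9/10) = 48.98
  Stage 2: F_2 = 10^(7.70/10) = 5.888, G_2 = 10^(−6.19/10) = 0.2404
  Stage 3: F_3 = 10^(4.50/10) = 2.818, G_3 = 10^(16.2/10) = 41.69
Friis cascade:
  F = 1.324 + (5.888 − 1)/48.98 + (2.818 − 1)/11.78 = 1.579
NF = 10 log₁₀(1.579) = 1.98 dB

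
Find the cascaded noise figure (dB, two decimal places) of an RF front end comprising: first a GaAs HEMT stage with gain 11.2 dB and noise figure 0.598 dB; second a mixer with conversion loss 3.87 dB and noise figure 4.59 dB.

Convert to linear (a loss of L dB is a gain of −L dB): F_i = 10^(NF_i/10), G_i = 10^(G_i,dB/10)
  Stage 1: F_1 = 10^(0.598/10) = 1.148, G_1 = 10^(11.2/10) = 13.18
  Stage 2: F_2 = 10^(4.59/10) = 2.877, G_2 = 10^(−3.87/10) = 0.4102
Friis cascade:
  F = 1.148 + (2.877 − 1)/13.18 = 1.290
NF = 10 log₁₀(1.290) = 1.11 dB

1.11 dB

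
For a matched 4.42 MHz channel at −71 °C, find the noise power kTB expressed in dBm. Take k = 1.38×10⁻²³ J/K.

−109.1 dBm

T = −71 °C + 273.15 = 202.15 K
P_n = kTB = 1.38×10⁻²³ × 202.15 × 4.42×10⁶ = 1.23×10⁻¹⁴ W
In dBm: 10 log₁₀(1.23×10⁻¹⁴ / 10⁻³) = −109.1 dBm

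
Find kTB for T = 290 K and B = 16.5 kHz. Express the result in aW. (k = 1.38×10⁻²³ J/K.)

66.0 aW

P_n = kTB = 1.38×10⁻²³ × 290 × 1.65×10⁴ = 6.60×10⁻¹⁷ W = 66.0 aW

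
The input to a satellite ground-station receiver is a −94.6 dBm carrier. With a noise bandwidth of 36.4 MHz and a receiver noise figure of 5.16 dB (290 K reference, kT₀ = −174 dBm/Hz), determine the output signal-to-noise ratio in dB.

−1.4 dB

Noise floor: N = −174 + 10 log₁₀(B) + NF
10 log₁₀(3.64×10⁷) = 75.61 dB
N = −174 + 75.61 + 5.16 = −93.23 dBm
SNR = P_sig − N = −94.6 − (−93.23) = −1.37 dB → −1.4 dB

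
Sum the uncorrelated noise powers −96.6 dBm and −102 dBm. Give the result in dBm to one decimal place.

Convert to linear, add, convert back:
P₁ = 2.19×10⁻¹³ W, P₂ = 6.31×10⁻¹⁴ W
P_tot = 2.82×10⁻¹³ W → 10 log₁₀(P_tot / 10⁻³) = −95.5 dBm

−95.5 dBm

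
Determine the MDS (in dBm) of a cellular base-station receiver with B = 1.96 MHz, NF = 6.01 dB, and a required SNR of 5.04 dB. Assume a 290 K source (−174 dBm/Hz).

Sensitivity = −174 + 10 log₁₀(B) + NF + SNR_min
= −174 + 62.92 + 6.01 + 5.04
= −100.03 dBm → −100.0 dBm

−100.0 dBm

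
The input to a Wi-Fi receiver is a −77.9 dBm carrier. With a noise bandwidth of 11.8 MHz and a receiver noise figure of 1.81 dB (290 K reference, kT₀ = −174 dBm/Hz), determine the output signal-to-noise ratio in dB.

23.6 dB

Noise floor: N = −174 + 10 log₁₀(B) + NF
10 log₁₀(1.18×10⁷) = 70.72 dB
N = −174 + 70.72 + 1.81 = −101.47 dBm
SNR = P_sig − N = −77.9 − (−101.47) = 23.57 dB → 23.6 dB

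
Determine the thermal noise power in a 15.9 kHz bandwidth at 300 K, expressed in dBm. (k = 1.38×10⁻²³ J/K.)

−131.8 dBm

P_n = kTB = 1.38×10⁻²³ × 300 × 1.59×10⁴ = 6.58×10⁻¹⁷ W
In dBm: 10 log₁₀(6.58×10⁻¹⁷ / 10⁻³) = −131.8 dBm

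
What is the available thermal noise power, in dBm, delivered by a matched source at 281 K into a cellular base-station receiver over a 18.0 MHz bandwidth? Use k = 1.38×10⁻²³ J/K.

P_n = kTB = 1.38×10⁻²³ × 281 × 1.80×10⁷ = 6.98×10⁻¹⁴ W
In dBm: 10 log₁₀(6.98×10⁻¹⁴ / 10⁻³) = −101.6 dBm

−101.6 dBm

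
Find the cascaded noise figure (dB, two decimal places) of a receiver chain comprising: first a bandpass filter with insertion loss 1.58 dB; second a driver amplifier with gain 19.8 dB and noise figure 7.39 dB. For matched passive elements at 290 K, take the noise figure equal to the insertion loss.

8.97 dB

Convert to linear (a loss of L dB is a gain of −L dB): F_i = 10^(NF_i/10), G_i = 10^(G_i,dB/10)
  Stage 1: F_1 = 10^(1.58/10) = 1.439, G_1 = 10^(−1.58/10) = 0.6950
  Stage 2: F_2 = 10^(7.39/10) = 5.483, G_2 = 10^(19.8/10) = 95.50
Friis cascade:
  F = 1.439 + (5.483 − 1)/0.6950 = 7.889
NF = 10 log₁₀(7.889) = 8.97 dB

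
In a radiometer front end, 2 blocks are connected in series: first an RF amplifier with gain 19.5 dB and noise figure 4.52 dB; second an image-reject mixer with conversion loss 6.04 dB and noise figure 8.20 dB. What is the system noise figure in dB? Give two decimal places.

4.62 dB

Convert to linear (a loss of L dB is a gain of −L dB): F_i = 10^(NF_i/10), G_i = 10^(G_i,dB/10)
  Stage 1: F_1 = 10^(4.52/10) = 2.831, G_1 = 10^(19.5/10) = 89.13
  Stage 2: F_2 = 10^(8.20/10) = 6.607, G_2 = 10^(−6.04/10) = 0.2489
Friis cascade:
  F = 2.831 + (6.607 − 1)/89.13 = 2.894
NF = 10 log₁₀(2.894) = 4.62 dB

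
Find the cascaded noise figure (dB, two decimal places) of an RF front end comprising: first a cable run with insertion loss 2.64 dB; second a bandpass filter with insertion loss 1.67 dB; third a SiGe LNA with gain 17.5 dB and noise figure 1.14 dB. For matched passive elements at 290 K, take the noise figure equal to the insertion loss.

5.45 dB

Convert to linear (a loss of L dB is a gain of −L dB): F_i = 10^(NF_i/10), G_i = 10^(G_i,dB/10)
  Stage 1: F_1 = 10^(2.64/10) = 1.837, G_1 = 10^(−2.64/10) = 0.5445
  Stage 2: F_2 = 10^(1.67/10) = 1.469, G_2 = 10^(−1.67/10) = 0.6808
  Stage 3: F_3 = 10^(1.14/10) = 1.300, G_3 = 10^(17.5/10) = 56.23
Friis cascade:
  F = 1.837 + (1.469 − 1)/0.5445 + (1.300 − 1)/0.3707 = 3.508
NF = 10 log₁₀(3.508) = 5.45 dB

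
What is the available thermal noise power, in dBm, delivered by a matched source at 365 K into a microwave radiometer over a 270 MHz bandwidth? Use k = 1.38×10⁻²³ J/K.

−88.7 dBm

P_n = kTB = 1.38×10⁻²³ × 365 × 2.70×10⁸ = 1.36×10⁻¹² W
In dBm: 10 log₁₀(1.36×10⁻¹² / 10⁻³) = −88.7 dBm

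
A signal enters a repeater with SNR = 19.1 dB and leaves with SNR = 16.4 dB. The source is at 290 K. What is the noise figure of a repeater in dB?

2.7 dB

NF (dB) = SNR_in(dB) − SNR_out(dB) when the source is at T₀
NF = 19.1 − 16.4 = 2.7 dB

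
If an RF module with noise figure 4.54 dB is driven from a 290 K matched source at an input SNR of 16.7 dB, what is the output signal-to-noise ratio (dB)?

12.16 dB

By definition F = SNR_in/SNR_out, so in dB: SNR_out = SNR_in − NF
SNR_out = 16.7 − 4.54 = 12.16 dB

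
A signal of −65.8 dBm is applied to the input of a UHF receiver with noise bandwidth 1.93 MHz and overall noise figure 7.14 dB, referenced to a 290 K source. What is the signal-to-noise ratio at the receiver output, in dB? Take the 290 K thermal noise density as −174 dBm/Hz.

38.2 dB

Noise floor: N = −174 + 10 log₁₀(B) + NF
10 log₁₀(1.93×10⁶) = 62.86 dB
N = −174 + 62.86 + 7.14 = −104.00 dBm
SNR = P_sig − N = −65.8 − (−104.00) = 38.20 dB → 38.2 dB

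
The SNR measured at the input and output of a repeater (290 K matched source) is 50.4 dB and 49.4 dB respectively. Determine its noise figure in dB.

NF (dB) = SNR_in(dB) − SNR_out(dB) when the source is at T₀
NF = 50.4 − 49.4 = 1.0 dB

1.0 dB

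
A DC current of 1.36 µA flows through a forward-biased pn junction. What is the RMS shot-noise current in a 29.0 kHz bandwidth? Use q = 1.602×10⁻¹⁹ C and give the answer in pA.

I_n = √(2qI·B)
2qI·B = 2 × 1.602×10⁻¹⁹ × 1.36×10⁻⁶ × 2.90×10⁴ = 1.26×10⁻²⁰ A²
I_n = √(1.26×10⁻²⁰) = 1.12×10⁻¹⁰ A = 112 pA

112 pA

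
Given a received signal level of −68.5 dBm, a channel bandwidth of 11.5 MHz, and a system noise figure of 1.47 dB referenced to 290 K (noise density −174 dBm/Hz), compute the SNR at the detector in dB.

Noise floor: N = −174 + 10 log₁₀(B) + NF
10 log₁₀(1.15×10⁷) = 70.61 dB
N = −174 + 70.61 + 1.47 = −101.92 dBm
SNR = P_sig − N = −68.5 − (−101.92) = 33.42 dB → 33.4 dB

33.4 dB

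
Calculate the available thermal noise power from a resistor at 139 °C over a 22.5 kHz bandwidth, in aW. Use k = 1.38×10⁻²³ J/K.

128 aW

T = 139 °C + 273.15 = 412.15 K
P_n = kTB = 1.38×10⁻²³ × 412.15 × 2.25×10⁴ = 1.28×10⁻¹⁶ W = 128 aW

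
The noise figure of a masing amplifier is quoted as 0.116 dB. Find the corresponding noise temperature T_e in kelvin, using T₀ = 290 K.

7.85 K

F = 10^(0.116/10) = 1.02707
T_e = (F − 1)·T₀ = (1.02707 − 1) × 290 = 7.85 K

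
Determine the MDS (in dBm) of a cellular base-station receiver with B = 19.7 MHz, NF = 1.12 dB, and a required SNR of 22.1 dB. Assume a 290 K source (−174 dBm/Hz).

−77.8 dBm

Sensitivity = −174 + 10 log₁₀(B) + NF + SNR_min
= −174 + 72.94 + 1.12 + 22.1
= −77.84 dBm → −77.8 dBm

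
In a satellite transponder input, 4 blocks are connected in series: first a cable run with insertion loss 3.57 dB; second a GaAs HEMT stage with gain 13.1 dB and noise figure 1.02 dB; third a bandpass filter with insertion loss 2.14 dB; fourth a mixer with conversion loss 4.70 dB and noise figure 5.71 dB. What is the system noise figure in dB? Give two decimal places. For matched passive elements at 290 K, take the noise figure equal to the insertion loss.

Convert to linear (a loss of L dB is a gain of −L dB): F_i = 10^(NF_i/10), G_i = 10^(G_i,dB/10)
  Stage 1: F_1 = 10^(3.57/10) = 2.275, G_1 = 10^(−3.57/10) = 0.4395
  Stage 2: F_2 = 10^(1.02/10) = 1.265, G_2 = 10^(13.1/10) = 20.42
  Stage 3: F_3 = 10^(2.14/10) = 1.637, G_3 = 10^(−2.14/10) = 0.6109
  Stage 4: F_4 = 10^(5.71/10) = 3.724, G_4 = 10^(−4.70/10) = 0.3388
Friis cascade:
  F = 2.275 + (1.265 − 1)/0.4395 + (1.637 − 1)/8.974 + (3.724 − 1)/5.483 = 3.445
NF = 10 log₁₀(3.445) = 5.37 dB

5.37 dB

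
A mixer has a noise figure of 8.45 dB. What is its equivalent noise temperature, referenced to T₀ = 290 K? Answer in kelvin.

1740 K

F = 10^(8.45/10) = 6.99842
T_e = (F − 1)·T₀ = (6.99842 − 1) × 290 = 1740 K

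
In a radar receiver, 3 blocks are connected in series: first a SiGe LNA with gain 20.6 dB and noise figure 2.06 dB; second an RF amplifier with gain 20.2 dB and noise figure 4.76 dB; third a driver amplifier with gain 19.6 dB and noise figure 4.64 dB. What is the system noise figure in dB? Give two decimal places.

Convert to linear (a loss of L dB is a gain of −L dB): F_i = 10^(NF_i/10), G_i = 10^(G_i,dB/10)
  Stage 1: F_1 = 10^(2.06/10) = 1.607, G_1 = 10^(20.6/10) = 114.8
  Stage 2: F_2 = 10^(4.76/10) = 2.992, G_2 = 10^(20.2/10) = 104.7
  Stage 3: F_3 = 10^(4.64/10) = 2.911, G_3 = 10^(19.6/10) = 91.20
Friis cascade:
  F = 1.607 + (2.992 − 1)/114.8 + (2.911 − 1)/1.202×10⁴ = 1.624
NF = 10 log₁₀(1.624) = 2.11 dB

2.11 dB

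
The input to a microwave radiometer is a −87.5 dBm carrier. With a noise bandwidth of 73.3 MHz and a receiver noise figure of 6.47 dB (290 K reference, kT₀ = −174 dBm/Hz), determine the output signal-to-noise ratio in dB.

1.4 dB

Noise floor: N = −174 + 10 log₁₀(B) + NF
10 log₁₀(7.33×10⁷) = 78.65 dB
N = −174 + 78.65 + 6.47 = −88.88 dBm
SNR = P_sig − N = −87.5 − (−88.88) = 1.38 dB → 1.4 dB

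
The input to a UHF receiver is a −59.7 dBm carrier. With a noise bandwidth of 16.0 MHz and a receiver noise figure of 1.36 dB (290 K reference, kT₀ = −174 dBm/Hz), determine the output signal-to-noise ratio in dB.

40.9 dB

Noise floor: N = −174 + 10 log₁₀(B) + NF
10 log₁₀(1.60×10⁷) = 72.04 dB
N = −174 + 72.04 + 1.36 = −100.60 dBm
SNR = P_sig − N = −59.7 − (−100.60) = 40.90 dB → 40.9 dB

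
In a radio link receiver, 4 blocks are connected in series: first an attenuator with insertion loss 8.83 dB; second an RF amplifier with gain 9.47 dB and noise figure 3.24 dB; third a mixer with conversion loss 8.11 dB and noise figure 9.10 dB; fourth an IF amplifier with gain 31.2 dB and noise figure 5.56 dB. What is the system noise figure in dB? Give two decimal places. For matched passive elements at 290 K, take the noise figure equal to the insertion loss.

Convert to linear (a loss of L dB is a gain of −L dB): F_i = 10^(NF_i/10), G_i = 10^(G_i,dB/10)
  Stage 1: F_1 = 10^(8.83/10) = 7.638, G_1 = 10^(−8.83/10) = 0.1309
  Stage 2: F_2 = 10^(3.24/10) = 2.109, G_2 = 10^(9.47/10) = 8.851
  Stage 3: F_3 = 10^(9.10/10) = 8.128, G_3 = 10^(−8.11/10) = 0.1545
  Stage 4: F_4 = 10^(5.56/10) = 3.597, G_4 = 10^(31.2/10) = 1318
Friis cascade:
  F = 7.638 + (2.109 − 1)/0.1309 + (8.128 − 1)/1.159 + (3.597 − 1)/0.1791 = 36.76
NF = 10 log₁₀(36.76) = 15.65 dB

15.65 dB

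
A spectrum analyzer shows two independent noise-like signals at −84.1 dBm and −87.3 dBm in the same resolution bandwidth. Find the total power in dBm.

−82.4 dBm

Convert to linear, add, convert back:
P₁ = 3.89×10⁻¹² W, P₂ = 1.86×10⁻¹² W
P_tot = 5.75×10⁻¹² W → 10 log₁₀(P_tot / 10⁻³) = −82.4 dBm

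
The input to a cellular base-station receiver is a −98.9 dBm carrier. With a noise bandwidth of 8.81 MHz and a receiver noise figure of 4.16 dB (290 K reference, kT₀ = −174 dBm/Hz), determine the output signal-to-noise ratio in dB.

1.5 dB

Noise floor: N = −174 + 10 log₁₀(B) + NF
10 log₁₀(8.81×10⁶) = 69.45 dB
N = −174 + 69.45 + 4.16 = −100.39 dBm
SNR = P_sig − N = −98.9 − (−100.39) = 1.49 dB → 1.5 dB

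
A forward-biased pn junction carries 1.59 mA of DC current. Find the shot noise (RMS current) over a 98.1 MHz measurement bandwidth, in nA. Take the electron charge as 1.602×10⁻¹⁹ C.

I_n = √(2qI·B)
2qI·B = 2 × 1.602×10⁻¹⁹ × 1.59×10⁻³ × 9.81×10⁷ = 5.00×10⁻¹⁴ A²
I_n = √(5.00×10⁻¹⁴) = 2.24×10⁻⁷ A = 224 nA

224 nA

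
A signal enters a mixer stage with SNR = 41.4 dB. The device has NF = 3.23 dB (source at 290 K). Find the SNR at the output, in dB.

By definition F = SNR_in/SNR_out, so in dB: SNR_out = SNR_in − NF
SNR_out = 41.4 − 3.23 = 38.17 dB

38.17 dB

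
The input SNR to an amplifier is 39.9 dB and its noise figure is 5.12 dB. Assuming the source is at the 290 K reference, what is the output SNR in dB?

By definition F = SNR_in/SNR_out, so in dB: SNR_out = SNR_in − NF
SNR_out = 39.9 − 5.12 = 34.78 dB

34.78 dB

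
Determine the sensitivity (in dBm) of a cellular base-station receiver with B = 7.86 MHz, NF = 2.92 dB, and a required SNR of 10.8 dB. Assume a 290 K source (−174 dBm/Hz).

−91.3 dBm

Sensitivity = −174 + 10 log₁₀(B) + NF + SNR_min
= −174 + 68.95 + 2.92 + 10.8
= −91.33 dBm → −91.3 dBm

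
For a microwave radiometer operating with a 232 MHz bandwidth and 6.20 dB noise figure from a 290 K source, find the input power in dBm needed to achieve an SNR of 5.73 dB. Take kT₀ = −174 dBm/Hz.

−78.4 dBm

Sensitivity = −174 + 10 log₁₀(B) + NF + SNR_min
= −174 + 83.65 + 6.20 + 5.73
= −78.42 dBm → −78.4 dBm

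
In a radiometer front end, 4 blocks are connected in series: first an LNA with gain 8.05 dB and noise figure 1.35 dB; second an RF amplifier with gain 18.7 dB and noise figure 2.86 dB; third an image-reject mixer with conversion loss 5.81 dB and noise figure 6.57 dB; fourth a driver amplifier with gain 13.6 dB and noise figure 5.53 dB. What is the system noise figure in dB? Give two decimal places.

Convert to linear (a loss of L dB is a gain of −L dB): F_i = 10^(NF_i/10), G_i = 10^(G_i,dB/10)
  Stage 1: F_1 = 10^(1.35/10) = 1.365, G_1 = 10^(8.05/10) = 6.383
  Stage 2: F_2 = 10^(2.86/10) = 1.932, G_2 = 10^(18.7/10) = 74.13
  Stage 3: F_3 = 10^(6.57/10) = 4.539, G_3 = 10^(−5.81/10) = 0.2624
  Stage 4: F_4 = 10^(5.53/10) = 3.573, G_4 = 10^(13.6/10) = 22.91
Friis cascade:
  F = 1.365 + (1.932 − 1)/6.383 + (4.539 − 1)/473.2 + (3.573 − 1)/124.2 = 1.539
NF = 10 log₁₀(1.539) = 1.87 dB

1.87 dB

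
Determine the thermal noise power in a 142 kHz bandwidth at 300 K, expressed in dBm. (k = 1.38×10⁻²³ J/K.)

−122.3 dBm

P_n = kTB = 1.38×10⁻²³ × 300 × 1.42×10⁵ = 5.88×10⁻¹⁶ W
In dBm: 10 log₁₀(5.88×10⁻¹⁶ / 10⁻³) = −122.3 dBm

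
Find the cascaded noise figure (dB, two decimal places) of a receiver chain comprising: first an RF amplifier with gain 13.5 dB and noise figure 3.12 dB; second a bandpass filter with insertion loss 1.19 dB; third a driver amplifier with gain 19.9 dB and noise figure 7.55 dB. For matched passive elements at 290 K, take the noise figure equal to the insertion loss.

Convert to linear (a loss of L dB is a gain of −L dB): F_i = 10^(NF_i/10), G_i = 10^(G_i,dB/10)
  Stage 1: F_1 = 10^(3.12/10) = 2.051, G_1 = 10^(13.5/10) = 22.39
  Stage 2: F_2 = 10^(1.19/10) = 1.315, G_2 = 10^(−1.19/10) = 0.7603
  Stage 3: F_3 = 10^(7.55/10) = 5.689, G_3 = 10^(19.9/10) = 97.72
Friis cascade:
  F = 2.051 + (1.315 − 1)/22.39 + (5.689 − 1)/17.02 = 2.341
NF = 10 log₁₀(2.341) = 3.69 dB

3.69 dB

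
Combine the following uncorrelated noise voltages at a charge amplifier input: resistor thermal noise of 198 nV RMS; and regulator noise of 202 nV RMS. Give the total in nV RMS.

283 nV

Uncorrelated sources add in power (mean-square): V_tot = √(ΣV_i²)
V_tot = √[(1.98×10⁻⁷)² + (2.02×10⁻⁷)²] = 2.83×10⁻⁷ V = 283 nV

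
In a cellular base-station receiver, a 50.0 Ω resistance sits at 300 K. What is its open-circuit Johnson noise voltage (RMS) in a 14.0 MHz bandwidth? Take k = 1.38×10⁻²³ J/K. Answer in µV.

V_n = √(4kTRB)
4kTRB = 4 × 1.38×10⁻²³ × 300 × 5.00×10¹ × 1.40×10⁷ = 1.16×10⁻¹¹ V²
V_n = √(1.16×10⁻¹¹) = 3.40×10⁻⁶ V = 3.40 µV

3.40 µV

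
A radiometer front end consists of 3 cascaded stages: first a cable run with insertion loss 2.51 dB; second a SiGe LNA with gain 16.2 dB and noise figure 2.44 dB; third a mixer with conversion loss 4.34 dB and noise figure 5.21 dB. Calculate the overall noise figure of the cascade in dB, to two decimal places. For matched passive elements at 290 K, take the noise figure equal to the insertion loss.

5.09 dB

Convert to linear (a loss of L dB is a gain of −L dB): F_i = 10^(NF_i/10), G_i = 10^(G_i,dB/10)
  Stage 1: F_1 = 10^(2.51/10) = 1.782, G_1 = 10^(−2.51/10) = 0.5610
  Stage 2: F_2 = 10^(2.44/10) = 1.754, G_2 = 10^(16.2/10) = 41.69
  Stage 3: F_3 = 10^(5.21/10) = 3.319, G_3 = 10^(−4.34/10) = 0.3681
Friis cascade:
  F = 1.782 + (1.754 − 1)/0.5610 + (3.319 − 1)/23.39 = 3.225
NF = 10 log₁₀(3.225) = 5.09 dB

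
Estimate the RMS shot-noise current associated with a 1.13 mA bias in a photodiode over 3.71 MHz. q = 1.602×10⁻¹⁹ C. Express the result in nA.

36.6 nA

I_n = √(2qI·B)
2qI·B = 2 × 1.602×10⁻¹⁹ × 1.13×10⁻³ × 3.71×10⁶ = 1.34×10⁻¹⁵ A²
I_n = √(1.34×10⁻¹⁵) = 3.66×10⁻⁸ A = 36.6 nA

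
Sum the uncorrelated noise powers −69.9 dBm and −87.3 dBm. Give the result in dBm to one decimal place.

−69.8 dBm

Convert to linear, add, convert back:
P₁ = 1.02×10⁻¹⁰ W, P₂ = 1.86×10⁻¹² W
P_tot = 1.04×10⁻¹⁰ W → 10 log₁₀(P_tot / 10⁻³) = −69.8 dBm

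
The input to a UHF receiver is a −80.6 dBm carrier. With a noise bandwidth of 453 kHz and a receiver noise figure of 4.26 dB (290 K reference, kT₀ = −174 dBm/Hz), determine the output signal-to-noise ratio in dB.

Noise floor: N = −174 + 10 log₁₀(B) + NF
10 log₁₀(4.53×10⁵) = 56.56 dB
N = −174 + 56.56 + 4.26 = −113.18 dBm
SNR = P_sig − N = −80.6 − (−113.18) = 32.58 dB → 32.6 dB

32.6 dB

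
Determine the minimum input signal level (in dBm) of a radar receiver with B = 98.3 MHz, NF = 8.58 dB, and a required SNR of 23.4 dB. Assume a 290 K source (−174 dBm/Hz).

−62.1 dBm

Sensitivity = −174 + 10 log₁₀(B) + NF + SNR_min
= −174 + 79.93 + 8.58 + 23.4
= −62.09 dBm → −62.1 dBm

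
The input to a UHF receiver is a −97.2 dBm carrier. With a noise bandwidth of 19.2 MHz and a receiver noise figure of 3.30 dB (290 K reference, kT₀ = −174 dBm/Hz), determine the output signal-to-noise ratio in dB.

0.7 dB

Noise floor: N = −174 + 10 log₁₀(B) + NF
10 log₁₀(1.92×10⁷) = 72.83 dB
N = −174 + 72.83 + 3.30 = −97.87 dBm
SNR = P_sig − N = −97.2 − (−97.87) = 0.67 dB → 0.7 dB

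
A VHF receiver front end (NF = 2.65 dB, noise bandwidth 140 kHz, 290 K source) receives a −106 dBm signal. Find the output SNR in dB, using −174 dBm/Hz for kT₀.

Noise floor: N = −174 + 10 log₁₀(B) + NF
10 log₁₀(1.40×10⁵) = 51.46 dB
N = −174 + 51.46 + 2.65 = −119.89 dBm
SNR = P_sig − N = −106 − (−119.89) = 13.89 dB → 13.9 dB

13.9 dB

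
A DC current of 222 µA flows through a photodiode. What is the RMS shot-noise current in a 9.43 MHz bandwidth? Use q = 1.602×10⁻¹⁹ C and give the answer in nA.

25.9 nA

I_n = √(2qI·B)
2qI·B = 2 × 1.602×10⁻¹⁹ × 2.22×10⁻⁴ × 9.43×10⁶ = 6.71×10⁻¹⁶ A²
I_n = √(6.71×10⁻¹⁶) = 2.59×10⁻⁸ A = 25.9 nA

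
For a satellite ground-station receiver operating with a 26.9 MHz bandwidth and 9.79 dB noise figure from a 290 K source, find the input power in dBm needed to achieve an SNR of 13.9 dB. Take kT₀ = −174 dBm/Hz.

Sensitivity = −174 + 10 log₁₀(B) + NF + SNR_min
= −174 + 74.3 + 9.79 + 13.9
= −76.01 dBm → −76.0 dBm

−76.0 dBm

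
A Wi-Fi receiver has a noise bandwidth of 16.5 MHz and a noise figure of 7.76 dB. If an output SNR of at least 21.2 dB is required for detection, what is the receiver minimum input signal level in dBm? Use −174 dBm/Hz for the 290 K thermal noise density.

−72.9 dBm

Sensitivity = −174 + 10 log₁₀(B) + NF + SNR_min
= −174 + 72.17 + 7.76 + 21.2
= −72.87 dBm → −72.9 dBm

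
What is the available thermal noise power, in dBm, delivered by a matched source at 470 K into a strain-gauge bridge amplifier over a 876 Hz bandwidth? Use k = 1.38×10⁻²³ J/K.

P_n = kTB = 1.38×10⁻²³ × 470 × 8.76×10² = 5.68×10⁻¹⁸ W
In dBm: 10 log₁₀(5.68×10⁻¹⁸ / 10⁻³) = −142.5 dBm

−142.5 dBm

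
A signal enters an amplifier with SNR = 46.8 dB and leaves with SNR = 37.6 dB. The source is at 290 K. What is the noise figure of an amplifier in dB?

9.2 dB

NF (dB) = SNR_in(dB) − SNR_out(dB) when the source is at T₀
NF = 46.8 − 37.6 = 9.2 dB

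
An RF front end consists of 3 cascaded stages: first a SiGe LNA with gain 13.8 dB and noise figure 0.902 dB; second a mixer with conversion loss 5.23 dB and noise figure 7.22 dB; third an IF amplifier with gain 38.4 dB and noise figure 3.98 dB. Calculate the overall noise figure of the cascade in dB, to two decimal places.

Convert to linear (a loss of L dB is a gain of −L dB): F_i = 10^(NF_i/10), G_i = 10^(G_i,dB/10)
  Stage 1: F_1 = 10^(0.902/10) = 1.231, G_1 = 10^(13.8/10) = 23.99
  Stage 2: F_2 = 10^(7.22/10) = 5.272, G_2 = 10^(−5.23/10) = 0.2999
  Stage 3: F_3 = 10^(3.98/10) = 2.500, G_3 = 10^(38.4/10) = 6918
Friis cascade:
  F = 1.231 + (5.272 − 1)/23.99 + (2.500 − 1)/7.194 = 1.617
NF = 10 log₁₀(1.617) = 2.09 dB

2.09 dB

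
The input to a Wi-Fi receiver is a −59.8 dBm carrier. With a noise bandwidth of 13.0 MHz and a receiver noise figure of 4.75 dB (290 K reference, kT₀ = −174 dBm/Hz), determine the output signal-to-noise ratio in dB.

38.3 dB

Noise floor: N = −174 + 10 log₁₀(B) + NF
10 log₁₀(1.30×10⁷) = 71.14 dB
N = −174 + 71.14 + 4.75 = −98.11 dBm
SNR = P_sig − N = −59.8 − (−98.11) = 38.31 dB → 38.3 dB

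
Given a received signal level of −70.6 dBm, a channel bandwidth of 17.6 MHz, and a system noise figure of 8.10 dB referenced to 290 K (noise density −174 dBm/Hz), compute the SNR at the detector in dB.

22.8 dB

Noise floor: N = −174 + 10 log₁₀(B) + NF
10 log₁₀(1.76×10⁷) = 72.46 dB
N = −174 + 72.46 + 8.10 = −93.44 dBm
SNR = P_sig − N = −70.6 − (−93.44) = 22.84 dB → 22.8 dB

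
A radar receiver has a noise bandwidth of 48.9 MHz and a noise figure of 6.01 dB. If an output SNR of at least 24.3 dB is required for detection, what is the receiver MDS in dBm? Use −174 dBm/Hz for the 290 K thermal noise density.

Sensitivity = −174 + 10 log₁₀(B) + NF + SNR_min
= −174 + 76.89 + 6.01 + 24.3
= −66.80 dBm → −66.8 dBm

−66.8 dBm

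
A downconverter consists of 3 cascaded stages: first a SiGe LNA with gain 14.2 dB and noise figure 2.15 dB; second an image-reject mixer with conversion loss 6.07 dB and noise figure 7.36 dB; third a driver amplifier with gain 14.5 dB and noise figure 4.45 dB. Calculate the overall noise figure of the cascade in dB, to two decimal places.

Convert to linear (a loss of L dB is a gain of −L dB): F_i = 10^(NF_i/10), G_i = 10^(G_i,dB/10)
  Stage 1: F_1 = 10^(2.15/10) = 1.641, G_1 = 10^(14.2/10) = 26.30
  Stage 2: F_2 = 10^(7.36/10) = 5.445, G_2 = 10^(−6.07/10) = 0.2472
  Stage 3: F_3 = 10^(4.45/10) = 2.786, G_3 = 10^(14.5/10) = 28.18
Friis cascade:
  F = 1.641 + (5.445 − 1)/26.30 + (2.786 − 1)/6.501 = 2.084
NF = 10 log₁₀(2.084) = 3.19 dB

3.19 dB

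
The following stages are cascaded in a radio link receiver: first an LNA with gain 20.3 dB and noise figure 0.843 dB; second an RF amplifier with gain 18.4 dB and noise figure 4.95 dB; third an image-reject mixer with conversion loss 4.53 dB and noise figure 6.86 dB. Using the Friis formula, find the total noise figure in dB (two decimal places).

0.92 dB

Convert to linear (a loss of L dB is a gain of −L dB): F_i = 10^(NF_i/10), G_i = 10^(G_i,dB/10)
  Stage 1: F_1 = 10^(0.843/10) = 1.214, G_1 = 10^(20.3/10) = 107.2
  Stage 2: F_2 = 10^(4.95/10) = 3.126, G_2 = 10^(18.4/10) = 69.18
  Stage 3: F_3 = 10^(6.86/10) = 4.853, G_3 = 10^(−4.53/10) = 0.3524
Friis cascade:
  F = 1.214 + (3.126 − 1)/107.2 + (4.853 − 1)/7413 = 1.235
NF = 10 log₁₀(1.235) = 0.92 dB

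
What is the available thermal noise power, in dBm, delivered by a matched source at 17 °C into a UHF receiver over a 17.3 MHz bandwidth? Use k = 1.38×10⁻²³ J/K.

−101.6 dBm

T = 17 °C + 273.15 = 290.15 K
P_n = kTB = 1.38×10⁻²³ × 290.15 × 1.73×10⁷ = 6.93×10⁻¹⁴ W
In dBm: 10 log₁₀(6.93×10⁻¹⁴ / 10⁻³) = −101.6 dBm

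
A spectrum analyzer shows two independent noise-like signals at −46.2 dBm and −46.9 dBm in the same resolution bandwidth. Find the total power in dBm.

Convert to linear, add, convert back:
P₁ = 2.40×10⁻⁸ W, P₂ = 2.04×10⁻⁸ W
P_tot = 4.44×10⁻⁸ W → 10 log₁₀(P_tot / 10⁻³) = −43.5 dBm

−43.5 dBm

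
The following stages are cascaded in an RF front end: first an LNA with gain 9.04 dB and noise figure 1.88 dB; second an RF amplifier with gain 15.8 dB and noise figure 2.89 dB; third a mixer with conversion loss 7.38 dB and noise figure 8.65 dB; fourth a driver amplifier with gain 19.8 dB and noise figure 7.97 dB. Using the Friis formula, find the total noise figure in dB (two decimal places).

2.49 dB

Convert to linear (a loss of L dB is a gain of −L dB): F_i = 10^(NF_i/10), G_i = 10^(G_i,dB/10)
  Stage 1: F_1 = 10^(1.88/10) = 1.542, G_1 = 10^(9.04/10) = 8.017
  Stage 2: F_2 = 10^(2.89/10) = 1.945, G_2 = 10^(15.8/10) = 38.02
  Stage 3: F_3 = 10^(8.65/10) = 7.328, G_3 = 10^(−7.38/10) = 0.1828
  Stage 4: F_4 = 10^(7.97/10) = 6.266, G_4 = 10^(19.8/10) = 95.50
Friis cascade:
  F = 1.542 + (1.945 − 1)/8.017 + (7.328 − 1)/304.8 + (6.266 − 1)/55.72 = 1.775
NF = 10 log₁₀(1.775) = 2.49 dB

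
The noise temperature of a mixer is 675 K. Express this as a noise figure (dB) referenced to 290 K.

5.22 dB

F = 1 + T_e/T₀ = 1 + 675/290 = 3.32759
NF = 10 log₁₀(3.32759) = 5.22 dB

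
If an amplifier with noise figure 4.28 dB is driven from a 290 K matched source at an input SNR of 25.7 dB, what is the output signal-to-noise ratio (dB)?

21.42 dB

By definition F = SNR_in/SNR_out, so in dB: SNR_out = SNR_in − NF
SNR_out = 25.7 − 4.28 = 21.42 dB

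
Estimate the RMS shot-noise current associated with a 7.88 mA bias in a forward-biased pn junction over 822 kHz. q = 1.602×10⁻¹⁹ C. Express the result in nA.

I_n = √(2qI·B)
2qI·B = 2 × 1.602×10⁻¹⁹ × 7.88×10⁻³ × 8.22×10⁵ = 2.08×10⁻¹⁵ A²
I_n = √(2.08×10⁻¹⁵) = 4.56×10⁻⁸ A = 45.6 nA

45.6 nA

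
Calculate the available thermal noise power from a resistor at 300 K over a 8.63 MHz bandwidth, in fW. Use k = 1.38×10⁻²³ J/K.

35.7 fW

P_n = kTB = 1.38×10⁻²³ × 300 × 8.63×10⁶ = 3.57×10⁻¹⁴ W = 35.7 fW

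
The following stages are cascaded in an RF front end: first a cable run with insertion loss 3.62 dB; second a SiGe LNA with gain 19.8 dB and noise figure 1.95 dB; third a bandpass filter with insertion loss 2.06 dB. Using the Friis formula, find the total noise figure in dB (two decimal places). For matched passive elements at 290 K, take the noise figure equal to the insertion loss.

Convert to linear (a loss of L dB is a gain of −L dB): F_i = 10^(NF_i/10), G_i = 10^(G_i,dB/10)
  Stage 1: F_1 = 10^(3.62/10) = 2.301, G_1 = 10^(−3.62/10) = 0.4345
  Stage 2: F_2 = 10^(1.95/10) = 1.567, G_2 = 10^(19.8/10) = 95.50
  Stage 3: F_3 = 10^(2.06/10) = 1.607, G_3 = 10^(−2.06/10) = 0.6223
Friis cascade:
  F = 2.301 + (1.567 − 1)/0.4345 + (1.607 − 1)/41.50 = 3.620
NF = 10 log₁₀(3.620) = 5.59 dB

5.59 dB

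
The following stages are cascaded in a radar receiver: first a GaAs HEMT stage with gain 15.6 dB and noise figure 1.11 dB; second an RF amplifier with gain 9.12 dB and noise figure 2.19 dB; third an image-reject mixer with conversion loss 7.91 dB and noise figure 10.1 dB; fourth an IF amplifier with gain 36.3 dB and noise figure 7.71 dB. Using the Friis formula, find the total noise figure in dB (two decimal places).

1.59 dB

Convert to linear (a loss of L dB is a gain of −L dB): F_i = 10^(NF_i/10), G_i = 10^(G_i,dB/10)
  Stage 1: F_1 = 10^(1.11/10) = 1.291, G_1 = 10^(15.6/10) = 36.31
  Stage 2: F_2 = 10^(2.19/10) = 1.656, G_2 = 10^(9.12/10) = 8.166
  Stage 3: F_3 = 10^(10.1/10) = 10.23, G_3 = 10^(−7.91/10) = 0.1618
  Stage 4: F_4 = 10^(7.71/10) = 5.902, G_4 = 10^(36.3/10) = 4266
Friis cascade:
  F = 1.291 + (1.656 − 1)/36.31 + (10.23 − 1)/296.5 + (5.902 − 1)/47.97 = 1.443
NF = 10 log₁₀(1.443) = 1.59 dB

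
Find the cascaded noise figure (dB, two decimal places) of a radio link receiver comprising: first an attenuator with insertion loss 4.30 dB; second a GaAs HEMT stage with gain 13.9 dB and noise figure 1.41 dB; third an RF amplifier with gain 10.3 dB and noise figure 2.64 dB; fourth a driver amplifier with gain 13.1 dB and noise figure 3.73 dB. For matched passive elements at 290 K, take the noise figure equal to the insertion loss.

Convert to linear (a loss of L dB is a gain of −L dB): F_i = 10^(NF_i/10), G_i = 10^(G_i,dB/10)
  Stage 1: F_1 = 10^(4.30/10) = 2.692, G_1 = 10^(−4.30/10) = 0.3715
  Stage 2: F_2 = 10^(1.41/10) = 1.384, G_2 = 10^(13.9/10) = 24.55
  Stage 3: F_3 = 10^(2.64/10) = 1.837, G_3 = 10^(10.3/10) = 10.72
  Stage 4: F_4 = 10^(3.73/10) = 2.360, G_4 = 10^(13.1/10) = 20.42
Friis cascade:
  F = 2.692 + (1.384 − 1)/0.3715 + (1.837 − 1)/9.120 + (2.360 − 1)/97.72 = 3.830
NF = 10 log₁₀(3.830) = 5.83 dB

5.83 dB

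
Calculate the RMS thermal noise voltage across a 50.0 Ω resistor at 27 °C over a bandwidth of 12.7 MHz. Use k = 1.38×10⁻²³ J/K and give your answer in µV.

3.24 µV

T = 27 °C + 273.15 = 300.15 K
V_n = √(4kTRB)
4kTRB = 4 × 1.38×10⁻²³ × 300.15 × 5.00×10¹ × 1.27×10⁷ = 1.05×10⁻¹¹ V²
V_n = √(1.05×10⁻¹¹) = 3.24×10⁻⁶ V = 3.24 µV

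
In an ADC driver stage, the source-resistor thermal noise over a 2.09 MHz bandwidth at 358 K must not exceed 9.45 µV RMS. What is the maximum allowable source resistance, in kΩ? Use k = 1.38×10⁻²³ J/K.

2.16 kΩ

Johnson–Nyquist: V_n = √(4kTRB) ⇒ R = V_n² / (4kTB)
4kTB = 4 × 1.38×10⁻²³ × 358 × 2.09×10⁶ = 4.13×10⁻¹⁴
R = (9.45×10⁻⁶)² / 4.13×10⁻¹⁴ = 2.16×10³ Ω = 2.16 kΩ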